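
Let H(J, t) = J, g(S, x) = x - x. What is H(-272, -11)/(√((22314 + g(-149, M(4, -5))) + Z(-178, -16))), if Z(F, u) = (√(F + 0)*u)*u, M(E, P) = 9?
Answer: -136*√2/√(11157 + 128*I*√178) ≈ -1.8051 + 0.13735*I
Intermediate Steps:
g(S, x) = 0
Z(F, u) = √F*u² (Z(F, u) = (√F*u)*u = (u*√F)*u = √F*u²)
H(-272, -11)/(√((22314 + g(-149, M(4, -5))) + Z(-178, -16))) = -272/√((22314 + 0) + √(-178)*(-16)²) = -272/√(22314 + (I*√178)*256) = -272/√(22314 + 256*I*√178)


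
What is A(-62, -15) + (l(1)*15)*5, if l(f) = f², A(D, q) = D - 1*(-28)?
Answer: 41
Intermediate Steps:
A(D, q) = 28 + D (A(D, q) = D + 28 = 28 + D)
A(-62, -15) + (l(1)*15)*5 = (28 - 62) + (1²*15)*5 = -34 + (1*15)*5 = -34 + 15*5 = -34 + 75 = 41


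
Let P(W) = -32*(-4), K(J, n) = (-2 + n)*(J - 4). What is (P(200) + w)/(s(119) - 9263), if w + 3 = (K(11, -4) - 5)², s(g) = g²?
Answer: 1167/2449 ≈ 0.47652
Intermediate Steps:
K(J, n) = (-4 + J)*(-2 + n) (K(J, n) = (-2 + n)*(-4 + J) = (-4 + J)*(-2 + n))
P(W) = 128
w = 2206 (w = -3 + ((8 - 4*(-4) - 2*11 + 11*(-4)) - 5)² = -3 + ((8 + 16 - 22 - 44) - 5)² = -3 + (-42 - 5)² = -3 + (-47)² = -3 + 2209 = 2206)
(P(200) + w)/(s(119) - 9263) = (128 + 2206)/(119² - 9263) = 2334/(14161 - 9263) = 2334/4898 = 2334*(1/4898) = 1167/2449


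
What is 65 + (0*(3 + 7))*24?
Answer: 65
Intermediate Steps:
65 + (0*(3 + 7))*24 = 65 + (0*10)*24 = 65 + 0*24 = 65 + 0 = 65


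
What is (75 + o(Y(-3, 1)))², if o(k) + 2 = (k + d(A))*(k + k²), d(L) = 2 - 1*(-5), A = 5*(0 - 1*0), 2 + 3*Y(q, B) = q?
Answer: 4541161/729 ≈ 6229.3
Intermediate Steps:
Y(q, B) = -⅔ + q/3
A = 0 (A = 5*(0 + 0) = 5*0 = 0)
d(L) = 7 (d(L) = 2 + 5 = 7)
o(k) = -2 + (7 + k)*(k + k²) (o(k) = -2 + (k + 7)*(k + k²) = -2 + (7 + k)*(k + k²))
(75 + o(Y(-3, 1)))² = (75 + (-2 + (-⅔ + (⅓)*(-3))³ + 7*(-⅔ + (⅓)*(-3)) + 8*(-⅔ + (⅓)*(-3))²))² = (75 + (-2 + (-⅔ - 1)³ + 7*(-⅔ - 1) + 8*(-⅔ - 1)²))² = (75 + (-2 + (-5/3)³ + 7*(-5/3) + 8*(-5/3)²))² = (75 + (-2 - 125/27 - 35/3 + 8*(25/9)))² = (75 + (-2 - 125/27 - 35/3 + 200/9))² = (75 + 106/27)² = (2131/27)² = 4541161/729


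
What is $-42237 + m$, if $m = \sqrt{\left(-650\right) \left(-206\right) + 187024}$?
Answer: $-42237 + 2 \sqrt{80231} \approx -41671.0$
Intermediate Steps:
$m = 2 \sqrt{80231}$ ($m = \sqrt{133900 + 187024} = \sqrt{320924} = 2 \sqrt{80231} \approx 566.5$)
$-42237 + m = -42237 + 2 \sqrt{80231}$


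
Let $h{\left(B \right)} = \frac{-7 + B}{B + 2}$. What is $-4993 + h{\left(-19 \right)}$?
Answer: $- \frac{84855}{17} \approx -4991.5$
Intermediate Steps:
$h{\left(B \right)} = \frac{-7 + B}{2 + B}$
$-4993 + h{\left(-19 \right)} = -4993 + \frac{-7 - 19}{2 - 19} = -4993 + \frac{1}{-17} \left(-26\right) = -4993 - - \frac{26}{17} = -4993 + \frac{26}{17} = - \frac{84855}{17}$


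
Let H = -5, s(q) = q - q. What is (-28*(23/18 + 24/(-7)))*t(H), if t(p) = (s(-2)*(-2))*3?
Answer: 0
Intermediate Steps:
s(q) = 0
t(p) = 0 (t(p) = (0*(-2))*3 = 0*3 = 0)
(-28*(23/18 + 24/(-7)))*t(H) = -28*(23/18 + 24/(-7))*0 = -28*(23*(1/18) + 24*(-⅐))*0 = -28*(23/18 - 24/7)*0 = -28*(-271/126)*0 = (542/9)*0 = 0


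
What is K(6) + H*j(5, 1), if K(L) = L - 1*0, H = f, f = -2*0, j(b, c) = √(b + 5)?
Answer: 6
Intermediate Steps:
j(b, c) = √(5 + b)
f = 0
H = 0
K(L) = L (K(L) = L + 0 = L)
K(6) + H*j(5, 1) = 6 + 0*√(5 + 5) = 6 + 0*√10 = 6 + 0 = 6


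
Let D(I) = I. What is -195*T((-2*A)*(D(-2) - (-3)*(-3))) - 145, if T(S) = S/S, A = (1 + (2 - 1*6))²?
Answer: -340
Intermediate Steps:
A = 9 (A = (1 + (2 - 6))² = (1 - 4)² = (-3)² = 9)
T(S) = 1
-195*T((-2*A)*(D(-2) - (-3)*(-3))) - 145 = -195*1 - 145 = -195 - 145 = -340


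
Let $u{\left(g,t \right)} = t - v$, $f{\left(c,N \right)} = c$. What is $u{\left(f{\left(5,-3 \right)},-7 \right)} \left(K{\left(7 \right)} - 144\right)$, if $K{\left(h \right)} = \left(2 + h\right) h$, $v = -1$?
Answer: $486$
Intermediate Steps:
$u{\left(g,t \right)} = 1 + t$ ($u{\left(g,t \right)} = t - -1 = t + 1 = 1 + t$)
$K{\left(h \right)} = h \left(2 + h\right)$
$u{\left(f{\left(5,-3 \right)},-7 \right)} \left(K{\left(7 \right)} - 144\right) = \left(1 - 7\right) \left(7 \left(2 + 7\right) - 144\right) = - 6 \left(7 \cdot 9 - 144\right) = - 6 \left(63 - 144\right) = \left(-6\right) \left(-81\right) = 486$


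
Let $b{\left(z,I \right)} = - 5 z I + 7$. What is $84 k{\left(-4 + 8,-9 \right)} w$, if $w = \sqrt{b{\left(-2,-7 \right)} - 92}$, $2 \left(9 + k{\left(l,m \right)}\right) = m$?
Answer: $- 1134 i \sqrt{155} \approx - 14118.0 i$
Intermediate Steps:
$k{\left(l,m \right)} = -9 + \frac{m}{2}$
$b{\left(z,I \right)} = 7 - 5 I z$ ($b{\left(z,I \right)} = - 5 I z + 7 = 7 - 5 I z$)
$w = i \sqrt{155}$ ($w = \sqrt{\left(7 - \left(-35\right) \left(-2\right)\right) - 92} = \sqrt{\left(7 - 70\right) - 92} = \sqrt{-63 - 92} = \sqrt{-155} = i \sqrt{155} \approx 12.45 i$)
$84 k{\left(-4 + 8,-9 \right)} w = 84 \left(-9 + \frac{1}{2} \left(-9\right)\right) i \sqrt{155} = 84 \left(-9 - \frac{9}{2}\right) i \sqrt{155} = 84 \left(- \frac{27}{2}\right) i \sqrt{155} = - 1134 i \sqrt{155}$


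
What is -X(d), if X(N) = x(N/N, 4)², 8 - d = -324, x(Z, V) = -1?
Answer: -1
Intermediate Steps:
d = 332 (d = 8 - 1*(-324) = 8 + 324 = 332)
X(N) = 1 (X(N) = (-1)² = 1)
-X(d) = -1*1 = -1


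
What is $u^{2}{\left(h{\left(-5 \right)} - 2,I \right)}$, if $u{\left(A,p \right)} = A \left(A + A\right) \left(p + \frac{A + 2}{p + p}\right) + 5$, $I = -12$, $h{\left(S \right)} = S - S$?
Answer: $8281$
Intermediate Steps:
$h{\left(S \right)} = 0$
$u{\left(A,p \right)} = 5 + 2 A^{2} \left(p + \frac{2 + A}{2 p}\right)$ ($u{\left(A,p \right)} = A 2 A \left(p + \frac{2 + A}{2 p}\right) + 5 = 2 A^{2} \left(p + \frac{2 + A}{2 p}\right) + 5 = 5 + 2 A^{2} \left(p + \frac{2 + A}{2 p}\right)$)
$u^{2}{\left(h{\left(-5 \right)} - 2,I \right)} = \left(\frac{\left(0 - 2\right)^{3} + 2 \left(0 - 2\right)^{2} - 12 \left(5 + 2 \left(-12\right) \left(0 - 2\right)^{2}\right)}{-12}\right)^{2} = \left(- \frac{\left(-2\right)^{3} + 2 \left(-2\right)^{2} - 12 \left(5 + 2 \left(-12\right) \left(-2\right)^{2}\right)}{12}\right)^{2} = \left(- \frac{-8 + 2 \cdot 4 - 12 \left(5 + 2 \left(-12\right) 4\right)}{12}\right)^{2} = \left(- \frac{-8 + 8 - 12 \left(5 - 96\right)}{12}\right)^{2} = \left(- \frac{-8 + 8 - -1092}{12}\right)^{2} = \left(- \frac{-8 + 8 + 1092}{12}\right)^{2} = \left(\left(- \frac{1}{12}\right) 1092\right)^{2} = \left(-91\right)^{2} = 8281$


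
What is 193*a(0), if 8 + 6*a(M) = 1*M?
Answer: -772/3 ≈ -257.33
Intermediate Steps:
a(M) = -4/3 + M/6 (a(M) = -4/3 + (1*M)/6 = -4/3 + M/6)
193*a(0) = 193*(-4/3 + (1/6)*0) = 193*(-4/3 + 0) = 193*(-4/3) = -772/3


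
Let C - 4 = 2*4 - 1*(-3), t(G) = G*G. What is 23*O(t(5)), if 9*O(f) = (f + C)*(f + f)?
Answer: 46000/9 ≈ 5111.1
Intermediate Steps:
t(G) = G**2
C = 15 (C = 4 + (2*4 - 1*(-3)) = 4 + (8 + 3) = 4 + 11 = 15)
O(f) = 2*f*(15 + f)/9 (O(f) = ((f + 15)*(f + f))/9 = ((15 + f)*(2*f))/9 = (2*f*(15 + f))/9 = 2*f*(15 + f)/9)
23*O(t(5)) = 23*((2/9)*5**2*(15 + 5**2)) = 23*((2/9)*25*(15 + 25)) = 23*((2/9)*25*40) = 23*(2000/9) = 46000/9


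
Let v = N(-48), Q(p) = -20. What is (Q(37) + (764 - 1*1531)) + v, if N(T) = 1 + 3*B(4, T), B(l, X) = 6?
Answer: -768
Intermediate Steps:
N(T) = 19 (N(T) = 1 + 3*6 = 1 + 18 = 19)
v = 19
(Q(37) + (764 - 1*1531)) + v = (-20 + (764 - 1*1531)) + 19 = (-20 + (764 - 1531)) + 19 = (-20 - 767) + 19 = -787 + 19 = -768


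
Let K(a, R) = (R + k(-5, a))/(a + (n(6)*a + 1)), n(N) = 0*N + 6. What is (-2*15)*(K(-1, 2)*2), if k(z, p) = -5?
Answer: -30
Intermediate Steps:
n(N) = 6 (n(N) = 0 + 6 = 6)
K(a, R) = (-5 + R)/(1 + 7*a) (K(a, R) = (R - 5)/(a + (6*a + 1)) = (-5 + R)/(a + (1 + 6*a)) = (-5 + R)/(1 + 7*a))
(-2*15)*(K(-1, 2)*2) = (-2*15)*(((-5 + 2)/(1 + 7*(-1)))*2) = -30*-3/(1 - 7)*2 = -30*-3/(-6)*2 = -30*(-⅙*(-3))*2 = -15*2 = -30*1 = -30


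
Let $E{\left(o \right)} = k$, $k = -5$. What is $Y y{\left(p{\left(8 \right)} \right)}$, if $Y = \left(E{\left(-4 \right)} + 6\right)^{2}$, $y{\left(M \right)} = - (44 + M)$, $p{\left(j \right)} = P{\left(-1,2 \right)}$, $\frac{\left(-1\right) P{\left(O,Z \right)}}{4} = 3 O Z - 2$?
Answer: $-76$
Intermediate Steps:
$E{\left(o \right)} = -5$
$P{\left(O,Z \right)} = 8 - 12 O Z$ ($P{\left(O,Z \right)} = - 4 \left(3 O Z - 2\right) = - 4 \left(-2 + 3 O Z\right) = 8 - 12 O Z$)
$p{\left(j \right)} = 32$ ($p{\left(j \right)} = 8 - \left(-12\right) 2 = 8 + 24 = 32$)
$y{\left(M \right)} = -44 - M$
$Y = 1$ ($Y = \left(-5 + 6\right)^{2} = 1^{2} = 1$)
$Y y{\left(p{\left(8 \right)} \right)} = 1 \left(-44 - 32\right) = 1 \left(-76\right) = -76$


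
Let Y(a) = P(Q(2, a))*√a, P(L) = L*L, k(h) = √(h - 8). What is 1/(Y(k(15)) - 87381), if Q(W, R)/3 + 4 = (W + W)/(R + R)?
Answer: -7/(611667 - 1044*7^(¼) + 144*7^(¾)) ≈ -1.1464e-5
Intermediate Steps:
k(h) = √(-8 + h)
Q(W, R) = -12 + 3*W/R (Q(W, R) = -12 + 3*((W + W)/(R + R)) = -12 + 3*((2*W)/((2*R))) = -12 + 3*((2*W)*(1/(2*R))) = -12 + 3*(W/R) = -12 + 3*W/R)
P(L) = L²
Y(a) = √a*(-12 + 6/a)² (Y(a) = (-12 + 3*2/a)²*√a = (-12 + 6/a)²*√a = √a*(-12 + 6/a)²)
1/(Y(k(15)) - 87381) = 1/(36*(-1 + 2*√(-8 + 15))²/(√(-8 + 15))^(3/2) - 87381) = 1/(36*(-1 + 2*√7)²/(√7)^(3/2) - 87381) = 1/(36*(7^(¼)/7)*(-1 + 2*√7)² - 87381) = 1/(36*7^(¼)*(-1 + 2*√7)²/7 - 87381) = 1/(-87381 + 36*7^(¼)*(-1 + 2*√7)²/7)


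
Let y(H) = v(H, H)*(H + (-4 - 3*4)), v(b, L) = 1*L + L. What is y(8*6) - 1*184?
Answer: 2888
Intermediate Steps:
v(b, L) = 2*L (v(b, L) = L + L = 2*L)
y(H) = 2*H*(-16 + H) (y(H) = (2*H)*(H + (-4 - 3*4)) = (2*H)*(H + (-4 - 12)) = (2*H)*(H - 16) = (2*H)*(-16 + H) = 2*H*(-16 + H))
y(8*6) - 1*184 = 2*(8*6)*(-16 + 8*6) - 1*184 = 2*48*(-16 + 48) - 184 = 2*48*32 - 184 = 3072 - 184 = 2888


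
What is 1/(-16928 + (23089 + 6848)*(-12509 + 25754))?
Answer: 1/396498637 ≈ 2.5221e-9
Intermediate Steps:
1/(-16928 + (23089 + 6848)*(-12509 + 25754)) = 1/(-16928 + 29937*13245) = 1/(-16928 + 396515565) = 1/396498637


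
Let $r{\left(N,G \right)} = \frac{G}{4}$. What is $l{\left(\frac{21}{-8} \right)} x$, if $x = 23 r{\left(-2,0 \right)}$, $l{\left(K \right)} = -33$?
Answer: $0$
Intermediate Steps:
$r{\left(N,G \right)} = \frac{G}{4}$ ($r{\left(N,G \right)} = G \frac{1}{4} = \frac{G}{4}$)
$x = 0$ ($x = 23 \cdot \frac{1}{4} \cdot 0 = 23 \cdot 0 = 0$)
$l{\left(\frac{21}{-8} \right)} x = \left(-33\right) 0 = 0$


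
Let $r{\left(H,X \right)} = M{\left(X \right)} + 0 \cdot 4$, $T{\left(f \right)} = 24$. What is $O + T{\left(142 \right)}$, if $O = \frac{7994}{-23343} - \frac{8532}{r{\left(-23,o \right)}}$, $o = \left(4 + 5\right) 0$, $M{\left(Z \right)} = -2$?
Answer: $\frac{100133476}{23343} \approx 4289.7$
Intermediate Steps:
$o = 0$ ($o = 9 \cdot 0 = 0$)
$r{\left(H,X \right)} = -2$ ($r{\left(H,X \right)} = -2 + 0 \cdot 4 = -2 + 0 = -2$)
$O = \frac{99573244}{23343}$ ($O = \frac{7994}{-23343} - \frac{8532}{-2} = 7994 \left(- \frac{1}{23343}\right) - -4266 = - \frac{7994}{23343} + 4266 = \frac{99573244}{23343} \approx 4265.7$)
$O + T{\left(142 \right)} = \frac{99573244}{23343} + 24 = \frac{100133476}{23343}$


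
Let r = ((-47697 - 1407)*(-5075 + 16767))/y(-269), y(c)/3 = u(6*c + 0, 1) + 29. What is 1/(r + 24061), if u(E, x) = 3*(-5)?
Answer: -7/95518901 ≈ -7.3284e-8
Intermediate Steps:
u(E, x) = -15
y(c) = 42 (y(c) = 3*(-15 + 29) = 3*14 = 42)
r = -95687328/7 (r = ((-47697 - 1407)*(-5075 + 16767))/42 = -49104*11692*(1/42) = -574123968*1/42 = -95687328/7 ≈ -1.3670e+7)
1/(r + 24061) = 1/(-95687328/7 + 24061) = 1/(-95518901/7) = -7/95518901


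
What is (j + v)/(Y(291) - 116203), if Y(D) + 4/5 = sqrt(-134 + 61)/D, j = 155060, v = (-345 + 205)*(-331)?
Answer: -24772839414286500/14293436329344833 - 732592500*I*sqrt(73)/14293436329344833 ≈ -1.7332 - 4.3791e-7*I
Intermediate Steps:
v = 46340 (v = -140*(-331) = 46340)
Y(D) = -4/5 + I*sqrt(73)/D (Y(D) = -4/5 + sqrt(-134 + 61)/D = -4/5 + sqrt(-73)/D = -4/5 + (I*sqrt(73))/D = -4/5 + I*sqrt(73)/D)
(j + v)/(Y(291) - 116203) = (155060 + 46340)/((-4/5 + I*sqrt(73)/291) - 116203) = 201400/((-4/5 + I*sqrt(73)*(1/291)) - 116203) = 201400/((-4/5 + I*sqrt(73)/291) - 116203) = 201400/(-581019/5 + I*sqrt(73)/291)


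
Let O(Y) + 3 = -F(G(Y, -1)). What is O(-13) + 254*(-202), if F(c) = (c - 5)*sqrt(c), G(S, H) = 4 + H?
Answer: -51311 + 2*sqrt(3) ≈ -51308.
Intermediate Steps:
F(c) = sqrt(c)*(-5 + c) (F(c) = (-5 + c)*sqrt(c) = sqrt(c)*(-5 + c))
O(Y) = -3 + 2*sqrt(3) (O(Y) = -3 - sqrt(4 - 1)*(-5 + (4 - 1)) = -3 - sqrt(3)*(-5 + 3) = -3 - sqrt(3)*(-2) = -3 - (-2)*sqrt(3) = -3 + 2*sqrt(3))
O(-13) + 254*(-202) = (-3 + 2*sqrt(3)) + 254*(-202) = (-3 + 2*sqrt(3)) - 51308 = -51311 + 2*sqrt(3)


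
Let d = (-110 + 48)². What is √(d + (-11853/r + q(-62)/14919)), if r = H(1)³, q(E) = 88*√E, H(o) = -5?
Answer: √(547931187690165 + 820545000*I*√62)/372975 ≈ 62.76 + 0.00037002*I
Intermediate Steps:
r = -125 (r = (-5)³ = -125)
d = 3844 (d = (-62)² = 3844)
√(d + (-11853/r + q(-62)/14919)) = √(3844 + (-11853/(-125) + (88*√(-62))/14919)) = √(3844 + (-11853*(-1/125) + (88*(I*√62))*(1/14919))) = √(3844 + (11853/125 + (88*I*√62)*(1/14919))) = √(3844 + (11853/125 + 88*I*√62/14919)) = √(492353/125 + 88*I*√62/14919)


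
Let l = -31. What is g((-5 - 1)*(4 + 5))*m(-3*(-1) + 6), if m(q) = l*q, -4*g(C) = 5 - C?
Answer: 16461/4 ≈ 4115.3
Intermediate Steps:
g(C) = -5/4 + C/4 (g(C) = -(5 - C)/4 = -5/4 + C/4)
m(q) = -31*q
g((-5 - 1)*(4 + 5))*m(-3*(-1) + 6) = (-5/4 + ((-5 - 1)*(4 + 5))/4)*(-31*(-3*(-1) + 6)) = (-5/4 + (-6*9)/4)*(-31*(3 + 6)) = (-5/4 + (¼)*(-54))*(-31*9) = (-5/4 - 27/2)*(-279) = -59/4*(-279) = 16461/4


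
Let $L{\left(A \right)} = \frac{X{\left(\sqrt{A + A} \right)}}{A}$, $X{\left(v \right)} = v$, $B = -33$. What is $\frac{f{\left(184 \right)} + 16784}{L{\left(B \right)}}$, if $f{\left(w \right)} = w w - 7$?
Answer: $\frac{50633 i \sqrt{66}}{2} \approx 2.0567 \cdot 10^{5} i$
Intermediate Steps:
$f{\left(w \right)} = -7 + w^{2}$ ($f{\left(w \right)} = w^{2} - 7 = -7 + w^{2}$)
$L{\left(A \right)} = \frac{\sqrt{2}}{\sqrt{A}}$ ($L{\left(A \right)} = \frac{\sqrt{A + A}}{A} = \frac{\sqrt{2 A}}{A} = \frac{\sqrt{2} \sqrt{A}}{A} = \frac{\sqrt{2}}{\sqrt{A}}$)
$\frac{f{\left(184 \right)} + 16784}{L{\left(B \right)}} = \frac{\left(-7 + 184^{2}\right) + 16784}{\sqrt{2} \frac{1}{\sqrt{-33}}} = \frac{\left(-7 + 33856\right) + 16784}{\sqrt{2} \left(- \frac{i \sqrt{33}}{33}\right)} = \frac{33849 + 16784}{\left(- \frac{1}{33}\right) i \sqrt{66}} = 50633 \frac{i \sqrt{66}}{2} = \frac{50633 i \sqrt{66}}{2}$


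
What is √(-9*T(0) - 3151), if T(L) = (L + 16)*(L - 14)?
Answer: I*√1135 ≈ 33.69*I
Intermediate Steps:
T(L) = (-14 + L)*(16 + L) (T(L) = (16 + L)*(-14 + L) = (-14 + L)*(16 + L))
√(-9*T(0) - 3151) = √(-9*(-224 + 0² + 2*0) - 3151) = √(-9*(-224 + 0 + 0) - 3151) = √(-9*(-224) - 3151) = √(2016 - 3151) = √(-1135) = I*√1135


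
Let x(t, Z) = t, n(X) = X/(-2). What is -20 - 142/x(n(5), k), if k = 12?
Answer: 184/5 ≈ 36.800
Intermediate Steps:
n(X) = -X/2 (n(X) = X*(-½) = -X/2)
-20 - 142/x(n(5), k) = -20 - 142/((-½*5)) = -20 - 142/(-5/2) = -20 - 142*(-2)/5 = -20 - 1*(-284/5) = -20 + 284/5 = 184/5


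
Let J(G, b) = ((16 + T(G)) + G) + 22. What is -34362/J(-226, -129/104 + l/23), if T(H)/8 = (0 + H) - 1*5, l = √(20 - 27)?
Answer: 17181/1018 ≈ 16.877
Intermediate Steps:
l = I*√7 (l = √(-7) = I*√7 ≈ 2.6458*I)
T(H) = -40 + 8*H (T(H) = 8*((0 + H) - 1*5) = 8*(H - 5) = 8*(-5 + H) = -40 + 8*H)
J(G, b) = -2 + 9*G (J(G, b) = ((16 + (-40 + 8*G)) + G) + 22 = ((-24 + 8*G) + G) + 22 = (-24 + 9*G) + 22 = -2 + 9*G)
-34362/J(-226, -129/104 + l/23) = -34362/(-2 + 9*(-226)) = -34362/(-2 - 2034) = -34362/(-2036) = -34362*(-1/2036) = 17181/1018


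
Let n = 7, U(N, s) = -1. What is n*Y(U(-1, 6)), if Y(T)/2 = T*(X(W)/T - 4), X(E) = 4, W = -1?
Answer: 112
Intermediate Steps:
Y(T) = 2*T*(-4 + 4/T) (Y(T) = 2*(T*(4/T - 4)) = 2*(T*(-4 + 4/T)) = 2*T*(-4 + 4/T))
n*Y(U(-1, 6)) = 7*(8 - 8*(-1)) = 7*(8 + 8) = 7*16 = 112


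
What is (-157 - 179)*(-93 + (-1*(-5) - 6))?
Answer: 31584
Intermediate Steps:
(-157 - 179)*(-93 + (-1*(-5) - 6)) = -336*(-93 + (5 - 6)) = -336*(-93 - 1) = -336*(-94) = 31584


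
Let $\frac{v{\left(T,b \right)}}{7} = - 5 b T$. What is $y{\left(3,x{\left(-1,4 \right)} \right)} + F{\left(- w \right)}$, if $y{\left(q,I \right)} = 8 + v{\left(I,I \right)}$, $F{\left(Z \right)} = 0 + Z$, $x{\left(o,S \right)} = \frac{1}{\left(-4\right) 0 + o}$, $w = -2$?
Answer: $-25$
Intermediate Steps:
$v{\left(T,b \right)} = - 35 T b$ ($v{\left(T,b \right)} = 7 - 5 b T = 7 \left(- 5 T b\right) = - 35 T b$)
$x{\left(o,S \right)} = \frac{1}{o}$ ($x{\left(o,S \right)} = \frac{1}{0 + o} = \frac{1}{o}$)
$F{\left(Z \right)} = Z$
$y{\left(q,I \right)} = 8 - 35 I^{2}$ ($y{\left(q,I \right)} = 8 - 35 I I = 8 - 35 I^{2}$)
$y{\left(3,x{\left(-1,4 \right)} \right)} + F{\left(- w \right)} = \left(8 - 35 \left(\frac{1}{-1}\right)^{2}\right) - -2 = \left(8 - 35 \left(-1\right)^{2}\right) + 2 = \left(8 - 35\right) + 2 = -27 + 2 = -25$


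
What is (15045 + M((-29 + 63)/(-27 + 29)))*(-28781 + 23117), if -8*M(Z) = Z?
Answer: -85202844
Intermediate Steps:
M(Z) = -Z/8
(15045 + M((-29 + 63)/(-27 + 29)))*(-28781 + 23117) = (15045 - (-29 + 63)/(8*(-27 + 29)))*(-28781 + 23117) = (15045 - 17/(4*2))*(-5664) = (15045 - ⅛*17)*(-5664) = (15045 - 17/8)*(-5664) = (120343/8)*(-5664) = -85202844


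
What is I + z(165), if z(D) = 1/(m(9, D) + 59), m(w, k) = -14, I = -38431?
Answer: -1729394/45 ≈ -38431.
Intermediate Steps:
z(D) = 1/45 (z(D) = 1/(-14 + 59) = 1/45)
I + z(165) = -38431 + 1/45 = -1729394/45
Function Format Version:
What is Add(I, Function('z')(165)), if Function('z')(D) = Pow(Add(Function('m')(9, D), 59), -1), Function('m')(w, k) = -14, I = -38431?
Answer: Rational(-1729394, 45) ≈ -38431.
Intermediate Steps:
Function('z')(D) = Rational(1, 45) (Function('z')(D) = Pow(Add(-14, 59), -1) = Pow(45, -1) = Rational(1, 45))
Add(I, Function('z')(165)) = Add(-38431, Rational(1, 45)) = Rational(-1729394, 45)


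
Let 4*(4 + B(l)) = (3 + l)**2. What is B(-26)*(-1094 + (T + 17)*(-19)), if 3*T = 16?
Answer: -778905/4 ≈ -1.9473e+5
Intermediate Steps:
T = 16/3 (T = (1/3)*16 = 16/3 ≈ 5.3333)
B(l) = -4 + (3 + l)**2/4
B(-26)*(-1094 + (T + 17)*(-19)) = (-4 + (3 - 26)**2/4)*(-1094 + (16/3 + 17)*(-19)) = (-4 + (1/4)*(-23)**2)*(-1094 + (67/3)*(-19)) = (-4 + (1/4)*529)*(-1094 - 1273/3) = (-4 + 529/4)*(-4555/3) = (513/4)*(-4555/3) = -778905/4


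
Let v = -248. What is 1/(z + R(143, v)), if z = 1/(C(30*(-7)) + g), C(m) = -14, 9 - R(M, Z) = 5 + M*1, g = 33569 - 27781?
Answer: -5774/802585 ≈ -0.0071943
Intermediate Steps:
g = 5788
R(M, Z) = 4 - M (R(M, Z) = 9 - (5 + M*1) = 9 - (5 + M) = 9 + (-5 - M) = 4 - M)
z = 1/5774 (z = 1/(-14 + 5788) = 1/5774 ≈ 0.00017319)
1/(z + R(143, v)) = 1/(1/5774 + (4 - 1*143)) = 1/(1/5774 + (4 - 143)) = 1/(1/5774 - 139) = 1/(-802585/5774) = -5774/802585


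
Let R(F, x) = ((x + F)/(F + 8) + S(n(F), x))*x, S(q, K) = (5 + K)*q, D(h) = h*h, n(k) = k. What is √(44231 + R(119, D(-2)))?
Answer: 7*√15970631/127 ≈ 220.27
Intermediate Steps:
D(h) = h²
S(q, K) = q*(5 + K)
R(F, x) = x*(F*(5 + x) + (F + x)/(8 + F)) (R(F, x) = ((x + F)/(F + 8) + F*(5 + x))*x = ((F + x)/(8 + F) + F*(5 + x))*x = (F*(5 + x) + (F + x)/(8 + F))*x = x*(F*(5 + x) + (F + x)/(8 + F)))
√(44231 + R(119, D(-2))) = √(44231 + (-2)²*(119 + (-2)² + 119²*(5 + (-2)²) + 8*119*(5 + (-2)²))/(8 + 119)) = √(44231 + 4*(119 + 4 + 14161*(5 + 4) + 8*119*(5 + 4))/127) = √(44231 + 4*(1/127)*(119 + 4 + 14161*9 + 8*119*9)) = √(44231 + 4*(1/127)*(119 + 4 + 127449 + 8568)) = √(44231 + 4*(1/127)*136140) = √(44231 + 544560/127) = √(6161897/127) = 7*√15970631/127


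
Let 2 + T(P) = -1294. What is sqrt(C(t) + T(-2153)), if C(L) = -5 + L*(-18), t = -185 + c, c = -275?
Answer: sqrt(6979) ≈ 83.540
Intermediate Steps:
T(P) = -1296 (T(P) = -2 - 1294 = -1296)
t = -460 (t = -185 - 275 = -460)
C(L) = -5 - 18*L
sqrt(C(t) + T(-2153)) = sqrt((-5 - 18*(-460)) - 1296) = sqrt((-5 + 8280) - 1296) = sqrt(8275 - 1296) = sqrt(6979)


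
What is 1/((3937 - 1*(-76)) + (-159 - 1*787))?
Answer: 1/3067 ≈ 0.00032605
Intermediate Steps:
1/((3937 - 1*(-76)) + (-159 - 1*787)) = 1/((3937 + 76) + (-159 - 787)) = 1/(4013 - 946) = 1/3067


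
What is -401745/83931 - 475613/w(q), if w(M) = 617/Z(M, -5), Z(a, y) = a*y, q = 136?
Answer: 9048150307125/17261809 ≈ 5.2417e+5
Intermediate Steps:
w(M) = -617/(5*M) (w(M) = 617/((M*(-5))) = 617/((-5*M)) = 617*(-1/(5*M)) = -617/(5*M))
-401745/83931 - 475613/w(q) = -401745/83931 - 475613/((-617/5/136)) = -401745*1/83931 - 475613/((-617/5*1/136)) = -133915/27977 - 475613/(-617/680) = -133915/27977 - 475613*(-680/617) = -133915/27977 + 323416840/617 = 9048150307125/17261809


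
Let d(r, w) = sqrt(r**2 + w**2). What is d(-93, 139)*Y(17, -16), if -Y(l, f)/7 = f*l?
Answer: 1904*sqrt(27970) ≈ 3.1843e+5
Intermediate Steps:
Y(l, f) = -7*f*l
d(-93, 139)*Y(17, -16) = sqrt((-93)**2 + 139**2)*(-7*(-16)*17) = sqrt(8649 + 19321)*1904 = sqrt(27970)*1904 = 1904*sqrt(27970)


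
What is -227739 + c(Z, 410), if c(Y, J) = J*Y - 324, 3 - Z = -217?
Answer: -137863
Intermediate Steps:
Z = 220 (Z = 3 - 1*(-217) = 3 + 217 = 220)
c(Y, J) = -324 + J*Y
-227739 + c(Z, 410) = -227739 + (-324 + 410*220) = -227739 + (-324 + 90200) = -227739 + 89876 = -137863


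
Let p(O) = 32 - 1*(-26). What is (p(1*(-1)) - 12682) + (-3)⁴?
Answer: -12543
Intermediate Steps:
p(O) = 58 (p(O) = 32 + 26 = 58)
(p(1*(-1)) - 12682) + (-3)⁴ = (58 - 12682) + (-3)⁴ = -12624 + 81 = -12543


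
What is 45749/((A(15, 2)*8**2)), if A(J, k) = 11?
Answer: 4159/64 ≈ 64.984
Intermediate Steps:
45749/((A(15, 2)*8**2)) = 45749/((11*8**2)) = 45749/((11*64)) = 45749/704 = 45749*(1/704) = 4159/64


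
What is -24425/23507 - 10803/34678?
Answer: -1100956271/815175746 ≈ -1.3506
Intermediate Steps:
-24425/23507 - 10803/34678 = -1100956271/815175746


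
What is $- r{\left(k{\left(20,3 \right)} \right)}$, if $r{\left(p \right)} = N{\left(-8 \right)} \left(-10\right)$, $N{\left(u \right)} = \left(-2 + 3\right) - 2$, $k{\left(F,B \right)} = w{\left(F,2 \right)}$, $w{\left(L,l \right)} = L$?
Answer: $-10$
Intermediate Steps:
$k{\left(F,B \right)} = F$
$N{\left(u \right)} = -1$ ($N{\left(u \right)} = 1 - 2 = -1$)
$r{\left(p \right)} = 10$ ($r{\left(p \right)} = \left(-1\right) \left(-10\right) = 10$)
$- r{\left(k{\left(20,3 \right)} \right)} = \left(-1\right) 10 = -10$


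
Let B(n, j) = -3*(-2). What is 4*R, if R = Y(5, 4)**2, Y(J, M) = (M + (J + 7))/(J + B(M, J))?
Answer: 1024/121 ≈ 8.4628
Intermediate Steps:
B(n, j) = 6
Y(J, M) = (7 + J + M)/(6 + J) (Y(J, M) = (M + (J + 7))/(J + 6) = (M + (7 + J))/(6 + J) = (7 + J + M)/(6 + J))
R = 256/121 (R = ((7 + 5 + 4)/(6 + 5))**2 = (16/11)**2 = 256/121 ≈ 2.1157)
4*R = 4*(256/121) = 1024/121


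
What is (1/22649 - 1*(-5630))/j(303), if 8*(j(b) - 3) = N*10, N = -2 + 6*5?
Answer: 127513871/860662 ≈ 148.16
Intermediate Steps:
N = 28 (N = -2 + 30 = 28)
j(b) = 38 (j(b) = 3 + (28*10)/8 = 3 + (1/8)*280 = 3 + 35 = 38)
(1/22649 - 1*(-5630))/j(303) = (1/22649 - 1*(-5630))/38 = (1/22649 + 5630)*(1/38) = (127513871/22649)*(1/38) = 127513871/860662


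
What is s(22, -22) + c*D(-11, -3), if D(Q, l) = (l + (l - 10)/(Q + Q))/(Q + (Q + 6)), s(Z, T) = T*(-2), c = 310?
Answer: 15959/176 ≈ 90.676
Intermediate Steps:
s(Z, T) = -2*T
D(Q, l) = (l + (-10 + l)/(2*Q))/(6 + 2*Q) (D(Q, l) = (l + (-10 + l)/((2*Q)))/(Q + (6 + Q)) = (l + (-10 + l)*(1/(2*Q)))/(6 + 2*Q) = (l + (-10 + l)/(2*Q))/(6 + 2*Q))
s(22, -22) + c*D(-11, -3) = -2*(-22) + 310*((1/4)*(-10 - 3 + 2*(-11)*(-3))/(-11*(3 - 11))) = 44 + 310*((1/4)*(-1/11)*(-10 - 3 + 66)/(-8)) = 44 + 310*((1/4)*(-1/11)*(-1/8)*53) = 44 + 310*(53/352) = 44 + 8215/176 = 15959/176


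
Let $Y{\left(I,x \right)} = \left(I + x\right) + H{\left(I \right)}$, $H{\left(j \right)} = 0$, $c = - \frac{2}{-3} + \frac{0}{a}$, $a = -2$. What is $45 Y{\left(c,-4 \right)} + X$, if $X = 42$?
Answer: $-108$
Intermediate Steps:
$c = \frac{2}{3}$ ($c = - \frac{2}{-3} + \frac{0}{-2} = \left(-2\right) \left(- \frac{1}{3}\right) + 0 \left(- \frac{1}{2}\right) = \frac{2}{3} + 0 = \frac{2}{3} \approx 0.66667$)
$Y{\left(I,x \right)} = I + x$ ($Y{\left(I,x \right)} = \left(I + x\right) + 0 = I + x$)
$45 Y{\left(c,-4 \right)} + X = 45 \left(\frac{2}{3} - 4\right) + 42 = 45 \left(- \frac{10}{3}\right) + 42 = -150 + 42 = -108$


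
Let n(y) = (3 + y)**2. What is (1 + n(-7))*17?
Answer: 289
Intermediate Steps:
(1 + n(-7))*17 = (1 + (3 - 7)**2)*17 = (1 + (-4)**2)*17 = (1 + 16)*17 = 17*17 = 289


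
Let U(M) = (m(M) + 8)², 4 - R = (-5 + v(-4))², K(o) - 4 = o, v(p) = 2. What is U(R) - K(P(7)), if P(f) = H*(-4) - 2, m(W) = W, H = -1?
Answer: 3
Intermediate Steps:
P(f) = 2 (P(f) = -1*(-4) - 2 = 4 - 2 = 2)
K(o) = 4 + o
R = -5 (R = 4 - (-5 + 2)² = 4 - 1*(-3)² = 4 - 1*9 = 4 - 9 = -5)
U(M) = (8 + M)² (U(M) = (M + 8)² = (8 + M)²)
U(R) - K(P(7)) = (8 - 5)² - (4 + 2) = 3² - 1*6 = 9 - 6 = 3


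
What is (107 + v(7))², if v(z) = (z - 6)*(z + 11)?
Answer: 15625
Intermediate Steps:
v(z) = (-6 + z)*(11 + z)
(107 + v(7))² = (107 + (-66 + 7² + 5*7))² = (107 + (-66 + 49 + 35))² = (107 + 18)² = 125² = 15625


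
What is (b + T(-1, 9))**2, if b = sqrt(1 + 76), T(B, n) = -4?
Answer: (4 - sqrt(77))**2 ≈ 22.800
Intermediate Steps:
b = sqrt(77) ≈ 8.7750
(b + T(-1, 9))**2 = (sqrt(77) - 4)**2 = (-4 + sqrt(77))**2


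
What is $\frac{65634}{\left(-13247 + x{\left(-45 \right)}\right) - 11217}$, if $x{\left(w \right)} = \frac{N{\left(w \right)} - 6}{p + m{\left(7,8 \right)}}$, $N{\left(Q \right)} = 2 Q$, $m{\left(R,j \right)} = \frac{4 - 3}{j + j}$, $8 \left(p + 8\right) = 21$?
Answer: $- \frac{2789445}{1038952} \approx -2.6849$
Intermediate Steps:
$p = - \frac{43}{8}$ ($p = -8 + \frac{1}{8} \cdot 21 = -8 + \frac{21}{8} = - \frac{43}{8} \approx -5.375$)
$m{\left(R,j \right)} = \frac{1}{2 j}$ ($m{\left(R,j \right)} = 1 \frac{1}{2 j} = \frac{1}{2 j}$)
$x{\left(w \right)} = \frac{96}{85} - \frac{32 w}{85}$ ($x{\left(w \right)} = \frac{2 w - 6}{- \frac{43}{8} + \frac{1}{2 \cdot 8}} = \frac{-6 + 2 w}{- \frac{43}{8} + \frac{1}{2} \cdot \frac{1}{8}} = \frac{-6 + 2 w}{- \frac{43}{8} + \frac{1}{16}} = \frac{-6 + 2 w}{- \frac{85}{16}} = \left(-6 + 2 w\right) \left(- \frac{16}{85}\right) = \frac{96}{85} - \frac{32 w}{85}$)
$\frac{65634}{\left(-13247 + x{\left(-45 \right)}\right) - 11217} = \frac{65634}{\left(-13247 + \left(\frac{96}{85} - - \frac{288}{17}\right)\right) - 11217} = \frac{65634}{\left(-13247 + \left(\frac{96}{85} + \frac{288}{17}\right)\right) - 11217} = \frac{65634}{\left(-13247 + \frac{1536}{85}\right) - 11217} = \frac{65634}{- \frac{1124459}{85} - 11217} = \frac{65634}{- \frac{2077904}{85}} = 65634 \left(- \frac{85}{2077904}\right) = - \frac{2789445}{1038952}$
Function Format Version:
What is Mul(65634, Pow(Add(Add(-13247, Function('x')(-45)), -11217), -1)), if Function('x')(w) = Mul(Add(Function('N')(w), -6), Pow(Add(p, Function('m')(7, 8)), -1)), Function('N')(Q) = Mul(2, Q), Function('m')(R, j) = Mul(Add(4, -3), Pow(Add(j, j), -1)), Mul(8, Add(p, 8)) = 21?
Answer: Rational(-2789445, 1038952) ≈ -2.6849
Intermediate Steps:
p = Rational(-43, 8) (p = Add(-8, Mul(Rational(1, 8), 21)) = Add(-8, Rational(21, 8)) = Rational(-43, 8) ≈ -5.3750)
Function('m')(R, j) = Mul(Rational(1, 2), Pow(j, -1)) (Function('m')(R, j) = Mul(1, Pow(Mul(2, j), -1)) = Mul(1, Mul(Rational(1, 2), Pow(j, -1))) = Mul(Rational(1, 2), Pow(j, -1)))
Function('x')(w) = Add(Rational(96, 85), Mul(Rational(-32, 85), w)) (Function('x')(w) = Mul(Add(Mul(2, w), -6), Pow(Add(Rational(-43, 8), Mul(Rational(1, 2), Pow(8, -1))), -1)) = Mul(Add(-6, Mul(2, w)), Pow(Add(Rational(-43, 8), Mul(Rational(1, 2), Rational(1, 8))), -1)) = Mul(Add(-6, Mul(2, w)), Pow(Add(Rational(-43, 8), Rational(1, 16)), -1)) = Mul(Add(-6, Mul(2, w)), Pow(Rational(-85, 16), -1)) = Mul(Add(-6, Mul(2, w)), Rational(-16, 85)) = Add(Rational(96, 85), Mul(Rational(-32, 85), w)))
Mul(65634, Pow(Add(Add(-13247, Function('x')(-45)), -11217), -1)) = Mul(65634, Pow(Add(Add(-13247, Add(Rational(96, 85), Mul(Rational(-32, 85), -45))), -11217), -1)) = Mul(65634, Pow(Add(Add(-13247, Add(Rational(96, 85), Rational(288, 17))), -11217), -1)) = Mul(65634, Pow(Add(Add(-13247, Rational(1536, 85)), -11217), -1)) = Mul(65634, Pow(Add(Rational(-1124459, 85), -11217), -1)) = Mul(65634, Pow(Rational(-2077904, 85), -1)) = Mul(65634, Rational(-85, 2077904)) = Rational(-2789445, 1038952)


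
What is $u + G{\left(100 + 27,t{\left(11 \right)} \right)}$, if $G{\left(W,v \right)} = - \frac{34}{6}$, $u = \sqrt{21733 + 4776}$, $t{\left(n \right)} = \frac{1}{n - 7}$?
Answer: $- \frac{17}{3} + 7 \sqrt{541} \approx 157.15$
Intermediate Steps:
$t{\left(n \right)} = \frac{1}{-7 + n}$
$u = 7 \sqrt{541}$ ($u = \sqrt{26509} = 7 \sqrt{541} \approx 162.82$)
$G{\left(W,v \right)} = - \frac{17}{3}$ ($G{\left(W,v \right)} = \left(-34\right) \frac{1}{6} = - \frac{17}{3}$)
$u + G{\left(100 + 27,t{\left(11 \right)} \right)} = 7 \sqrt{541} - \frac{17}{3} = - \frac{17}{3} + 7 \sqrt{541}$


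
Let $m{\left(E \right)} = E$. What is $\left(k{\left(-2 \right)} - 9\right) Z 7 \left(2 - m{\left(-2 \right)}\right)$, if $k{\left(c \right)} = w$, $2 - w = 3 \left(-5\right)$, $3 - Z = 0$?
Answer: $672$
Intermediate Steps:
$Z = 3$ ($Z = 3 - 0 = 3 + 0 = 3$)
$w = 17$ ($w = 2 - 3 \left(-5\right) = 2 - -15 = 2 + 15 = 17$)
$k{\left(c \right)} = 17$
$\left(k{\left(-2 \right)} - 9\right) Z 7 \left(2 - m{\left(-2 \right)}\right) = \left(17 - 9\right) 3 \cdot 7 \left(2 - -2\right) = 8 \cdot 3 \cdot 7 \left(2 + 2\right) = 24 \cdot 7 \cdot 4 = 24 \cdot 28 = 672$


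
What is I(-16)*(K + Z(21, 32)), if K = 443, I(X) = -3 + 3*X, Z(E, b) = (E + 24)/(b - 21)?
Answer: -250818/11 ≈ -22802.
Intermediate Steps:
Z(E, b) = (24 + E)/(-21 + b)
I(-16)*(K + Z(21, 32)) = (-3 + 3*(-16))*(443 + (24 + 21)/(-21 + 32)) = (-3 - 48)*(443 + 45/11) = -51*(443 + (1/11)*45) = -51*(443 + 45/11) = -51*4918/11 = -250818/11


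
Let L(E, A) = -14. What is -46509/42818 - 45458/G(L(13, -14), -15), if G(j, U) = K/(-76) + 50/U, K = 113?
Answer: 63390399063/6722426 ≈ 9429.7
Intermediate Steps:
G(j, U) = -113/76 + 50/U (G(j, U) = 113/(-76) + 50/U = 113*(-1/76) + 50/U = -113/76 + 50/U)
-46509/42818 - 45458/G(L(13, -14), -15) = -46509/42818 - 45458/(-113/76 + 50/(-15)) = -46509*1/42818 - 45458/(-113/76 + 50*(-1/15)) = -46509/42818 - 45458/(-113/76 - 10/3) = -46509/42818 - 45458/(-1099/228) = -46509/42818 - 45458*(-228/1099) = -46509/42818 + 1480632/157 = 63390399063/6722426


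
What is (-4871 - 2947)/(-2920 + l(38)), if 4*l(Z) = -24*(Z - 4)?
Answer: 3909/1562 ≈ 2.5026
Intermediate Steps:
l(Z) = 24 - 6*Z (l(Z) = (-24*(Z - 4))/4 = (-24*(-4 + Z))/4 = (96 - 24*Z)/4 = 24 - 6*Z)
(-4871 - 2947)/(-2920 + l(38)) = (-4871 - 2947)/(-2920 + (24 - 6*38)) = -7818/(-2920 + (24 - 228)) = -7818/(-2920 - 204) = -7818/(-3124) = -7818*(-1/3124) = 3909/1562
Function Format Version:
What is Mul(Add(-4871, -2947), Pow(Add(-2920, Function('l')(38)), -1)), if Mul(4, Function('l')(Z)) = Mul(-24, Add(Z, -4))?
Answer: Rational(3909, 1562) ≈ 2.5026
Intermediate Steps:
Function('l')(Z) = Add(24, Mul(-6, Z)) (Function('l')(Z) = Mul(Rational(1, 4), Mul(-24, Add(Z, -4))) = Mul(Rational(1, 4), Mul(-24, Add(-4, Z))) = Mul(Rational(1, 4), Add(96, Mul(-24, Z))) = Add(24, Mul(-6, Z)))
Mul(Add(-4871, -2947), Pow(Add(-2920, Function('l')(38)), -1)) = Mul(Add(-4871, -2947), Pow(Add(-2920, Add(24, Mul(-6, 38))), -1)) = Mul(-7818, Pow(Add(-2920, Add(24, -228)), -1)) = Mul(-7818, Pow(Add(-2920, -204), -1)) = Mul(-7818, Pow(-3124, -1)) = Mul(-7818, Rational(-1, 3124)) = Rational(3909, 1562)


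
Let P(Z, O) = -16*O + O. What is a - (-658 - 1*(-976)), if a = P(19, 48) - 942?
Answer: -1980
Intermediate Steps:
P(Z, O) = -15*O
a = -1662 (a = -15*48 - 942 = -720 - 942 = -1662)
a - (-658 - 1*(-976)) = -1662 - (-658 - 1*(-976)) = -1662 - (-658 + 976) = -1662 - 1*318 = -1662 - 318 = -1980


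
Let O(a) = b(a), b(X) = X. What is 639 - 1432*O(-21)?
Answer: 30711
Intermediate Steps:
O(a) = a
639 - 1432*O(-21) = 639 - 1432*(-21) = 639 + 30072 = 30711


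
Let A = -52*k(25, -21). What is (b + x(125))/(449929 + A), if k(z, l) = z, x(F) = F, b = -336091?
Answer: -335966/448629 ≈ -0.74887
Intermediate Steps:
A = -1300 (A = -52*25 = -1300)
(b + x(125))/(449929 + A) = (-336091 + 125)/(449929 - 1300) = -335966/448629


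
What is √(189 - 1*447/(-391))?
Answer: √29069286/391 ≈ 13.789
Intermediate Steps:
√(189 - 1*447/(-391)) = √(189 - 447*(-1/391)) = √(189 + 447/391) = √(74346/391) = √29069286/391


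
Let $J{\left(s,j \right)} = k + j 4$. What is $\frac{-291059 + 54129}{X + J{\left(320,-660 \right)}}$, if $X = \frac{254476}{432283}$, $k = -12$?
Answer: $\frac{353175211}{3952276} \approx 89.36$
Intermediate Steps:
$X = \frac{254476}{432283}$ ($X = 254476 \cdot \frac{1}{432283} = \frac{254476}{432283} \approx 0.58868$)
$J{\left(s,j \right)} = -12 + 4 j$ ($J{\left(s,j \right)} = -12 + j 4 = -12 + 4 j$)
$\frac{-291059 + 54129}{X + J{\left(320,-660 \right)}} = \frac{-291059 + 54129}{\frac{254476}{432283} + \left(-12 + 4 \left(-660\right)\right)} = - \frac{236930}{\frac{254476}{432283} - 2652} = - \frac{236930}{- \frac{1146160040}{432283}} = \left(-236930\right) \left(- \frac{432283}{1146160040}\right) = \frac{353175211}{3952276}$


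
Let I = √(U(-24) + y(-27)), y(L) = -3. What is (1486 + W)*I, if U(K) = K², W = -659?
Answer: 827*√573 ≈ 19796.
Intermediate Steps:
I = √573 (I = √((-24)² - 3) = √(576 - 3) = √573 ≈ 23.937)
(1486 + W)*I = (1486 - 659)*√573 = 827*√573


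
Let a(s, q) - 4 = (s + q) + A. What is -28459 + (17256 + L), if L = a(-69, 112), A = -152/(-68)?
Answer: -189614/17 ≈ -11154.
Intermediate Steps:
A = 38/17 (A = -152*(-1/68) = 38/17 ≈ 2.2353)
a(s, q) = 106/17 + q + s (a(s, q) = 4 + ((s + q) + 38/17) = 4 + ((q + s) + 38/17) = 4 + (38/17 + q + s) = 106/17 + q + s)
L = 837/17 (L = 106/17 + 112 - 69 = 837/17 ≈ 49.235)
-28459 + (17256 + L) = -28459 + (17256 + 837/17) = -28459 + 294189/17 = -189614/17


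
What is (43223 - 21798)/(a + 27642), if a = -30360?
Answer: -21425/2718 ≈ -7.8826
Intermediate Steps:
(43223 - 21798)/(a + 27642) = (43223 - 21798)/(-30360 + 27642) = 21425/(-2718) = 21425*(-1/2718) = -21425/2718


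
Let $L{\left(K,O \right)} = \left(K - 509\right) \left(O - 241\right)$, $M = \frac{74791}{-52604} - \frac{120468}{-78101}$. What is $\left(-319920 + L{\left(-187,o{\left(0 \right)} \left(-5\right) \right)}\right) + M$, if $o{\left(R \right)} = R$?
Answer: $- \frac{625236054961955}{4108425004} \approx -1.5218 \cdot 10^{5}$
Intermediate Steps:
$M = \frac{495846781}{4108425004}$ ($M = 74791 \left(- \frac{1}{52604}\right) - - \frac{120468}{78101} = - \frac{74791}{52604} + \frac{120468}{78101} = \frac{495846781}{4108425004} \approx 0.12069$)
$L{\left(K,O \right)} = \left(-509 + K\right) \left(-241 + O\right)$
$\left(-319920 + L{\left(-187,o{\left(0 \right)} \left(-5\right) \right)}\right) + M = \left(-319920 - \left(-167736 + 696 \cdot 0 \left(-5\right)\right)\right) + \frac{495846781}{4108425004} = \left(-319920 + \left(122669 - 0 + 45067 - 0\right)\right) + \frac{495846781}{4108425004} = \left(-319920 + \left(122669 + 0 + 45067 + 0\right)\right) + \frac{495846781}{4108425004} = \left(-319920 + 167736\right) + \frac{495846781}{4108425004} = -152184 + \frac{495846781}{4108425004} = - \frac{625236054961955}{4108425004}$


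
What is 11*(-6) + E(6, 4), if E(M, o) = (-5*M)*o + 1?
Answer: -185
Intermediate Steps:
E(M, o) = 1 - 5*M*o (E(M, o) = -5*M*o + 1 = 1 - 5*M*o)
11*(-6) + E(6, 4) = 11*(-6) + (1 - 5*6*4) = -66 + (1 - 120) = -66 - 119 = -185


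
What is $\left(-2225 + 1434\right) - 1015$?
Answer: $-1806$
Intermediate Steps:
$\left(-2225 + 1434\right) - 1015 = -791 - 1015 = -1806$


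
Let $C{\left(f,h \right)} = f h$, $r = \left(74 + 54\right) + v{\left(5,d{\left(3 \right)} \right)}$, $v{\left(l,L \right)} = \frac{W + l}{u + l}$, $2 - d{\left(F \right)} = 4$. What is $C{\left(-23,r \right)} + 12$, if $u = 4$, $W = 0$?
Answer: $- \frac{26503}{9} \approx -2944.8$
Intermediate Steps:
$d{\left(F \right)} = -2$ ($d{\left(F \right)} = 2 - 4 = -2$)
$v{\left(l,L \right)} = \frac{l}{4 + l}$ ($v{\left(l,L \right)} = \frac{0 + l}{4 + l} = \frac{l}{4 + l}$)
$r = \frac{1157}{9}$ ($r = \left(74 + 54\right) + \frac{5}{4 + 5} = 128 + \frac{5}{9} = \frac{1157}{9} \approx 128.56$)
$C{\left(-23,r \right)} + 12 = \left(-23\right) \frac{1157}{9} + 12 = - \frac{26611}{9} + 12 = - \frac{26503}{9}$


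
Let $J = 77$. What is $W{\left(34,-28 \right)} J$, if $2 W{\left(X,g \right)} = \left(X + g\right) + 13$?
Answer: $\frac{1463}{2} \approx 731.5$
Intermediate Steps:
$W{\left(X,g \right)} = \frac{13}{2} + \frac{X}{2} + \frac{g}{2}$ ($W{\left(X,g \right)} = \frac{\left(X + g\right) + 13}{2} = \frac{13 + X + g}{2} = \frac{13}{2} + \frac{X}{2} + \frac{g}{2}$)
$W{\left(34,-28 \right)} J = \left(\frac{13}{2} + \frac{1}{2} \cdot 34 + \frac{1}{2} \left(-28\right)\right) 77 = \left(\frac{13}{2} + 17 - 14\right) 77 = \frac{19}{2} \cdot 77 = \frac{1463}{2}$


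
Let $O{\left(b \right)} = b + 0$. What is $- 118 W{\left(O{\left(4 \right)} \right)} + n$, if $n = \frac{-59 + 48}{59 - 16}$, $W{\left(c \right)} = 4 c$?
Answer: $- \frac{81195}{43} \approx -1888.3$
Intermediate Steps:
$O{\left(b \right)} = b$
$n = - \frac{11}{43} \approx -0.25581$
$- 118 W{\left(O{\left(4 \right)} \right)} + n = - 118 \cdot 4 \cdot 4 - \frac{11}{43} = \left(-118\right) 16 - \frac{11}{43} = -1888 - \frac{11}{43} = - \frac{81195}{43}$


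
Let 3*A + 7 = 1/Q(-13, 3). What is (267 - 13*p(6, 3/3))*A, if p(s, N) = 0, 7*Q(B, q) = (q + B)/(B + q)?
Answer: 0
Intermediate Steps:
Q(B, q) = ⅐ (Q(B, q) = ((q + B)/(B + q))/7 = ((B + q)/(B + q))/7 = (⅐)*1 = ⅐)
A = 0 (A = -7/3 + 1/(3*(⅐)) = -7/3 + (⅓)*7 = -7/3 + 7/3 = 0)
(267 - 13*p(6, 3/3))*A = (267 - 13*0)*0 = (267 + 0)*0 = 267*0 = 0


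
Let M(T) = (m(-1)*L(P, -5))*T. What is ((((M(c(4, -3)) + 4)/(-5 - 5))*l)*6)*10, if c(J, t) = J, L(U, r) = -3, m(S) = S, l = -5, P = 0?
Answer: 480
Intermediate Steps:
M(T) = 3*T (M(T) = (-1*(-3))*T = 3*T)
((((M(c(4, -3)) + 4)/(-5 - 5))*l)*6)*10 = ((((3*4 + 4)/(-5 - 5))*(-5))*6)*10 = ((((12 + 4)/(-10))*(-5))*6)*10 = (((16*(-⅒))*(-5))*6)*10 = (-8/5*(-5)*6)*10 = (8*6)*10 = 48*10 = 480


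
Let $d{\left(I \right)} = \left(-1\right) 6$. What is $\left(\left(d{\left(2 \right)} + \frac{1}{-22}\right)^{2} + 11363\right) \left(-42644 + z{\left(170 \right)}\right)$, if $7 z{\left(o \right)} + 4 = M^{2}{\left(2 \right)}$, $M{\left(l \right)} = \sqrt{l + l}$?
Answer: $- \frac{58820798841}{121} \approx -4.8612 \cdot 10^{8}$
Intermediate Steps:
$M{\left(l \right)} = \sqrt{2} \sqrt{l}$ ($M{\left(l \right)} = \sqrt{2 l} = \sqrt{2} \sqrt{l}$)
$d{\left(I \right)} = -6$
$z{\left(o \right)} = 0$ ($z{\left(o \right)} = - \frac{4}{7} + \frac{\left(\sqrt{2} \sqrt{2}\right)^{2}}{7} = - \frac{4}{7} + \frac{2^{2}}{7} = - \frac{4}{7} + \frac{1}{7} \cdot 4 = - \frac{4}{7} + \frac{4}{7} = 0$)
$\left(\left(d{\left(2 \right)} + \frac{1}{-22}\right)^{2} + 11363\right) \left(-42644 + z{\left(170 \right)}\right) = \left(\left(-6 + \frac{1}{-22}\right)^{2} + 11363\right) \left(-42644 + 0\right) = \left(\left(-6 - \frac{1}{22}\right)^{2} + 11363\right) \left(-42644\right) = \left(\left(- \frac{133}{22}\right)^{2} + 11363\right) \left(-42644\right) = \left(\frac{17689}{484} + 11363\right) \left(-42644\right) = \frac{5517381}{484} \left(-42644\right) = - \frac{58820798841}{121}$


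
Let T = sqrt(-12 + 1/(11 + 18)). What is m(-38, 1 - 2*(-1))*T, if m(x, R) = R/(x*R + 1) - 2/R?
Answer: -235*I*sqrt(10063)/9831 ≈ -2.3979*I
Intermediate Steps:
m(x, R) = -2/R + R/(1 + R*x) (m(x, R) = R/(R*x + 1) - 2/R = R/(1 + R*x) - 2/R = -2/R + R/(1 + R*x))
T = I*sqrt(10063)/29 (T = sqrt(-12 + 1/29) = sqrt(-347/29) = I*sqrt(10063)/29 ≈ 3.4591*I)
m(-38, 1 - 2*(-1))*T = ((-2 + (1 - 2*(-1))**2 - 2*(1 - 2*(-1))*(-38))/((1 - 2*(-1))*(1 + (1 - 2*(-1))*(-38))))*(I*sqrt(10063)/29) = ((-2 + (1 + 2)**2 - 2*(1 + 2)*(-38))/((1 + 2)*(1 + (1 + 2)*(-38))))*(I*sqrt(10063)/29) = ((-2 + 3**2 - 2*3*(-38))/(3*(1 + 3*(-38))))*(I*sqrt(10063)/29) = ((-2 + 9 + 228)/(3*(1 - 114)))*(I*sqrt(10063)/29) = ((1/3)*235/(-113))*(I*sqrt(10063)/29) = ((1/3)*(-1/113)*235)*(I*sqrt(10063)/29) = -235*I*sqrt(10063)/9831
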